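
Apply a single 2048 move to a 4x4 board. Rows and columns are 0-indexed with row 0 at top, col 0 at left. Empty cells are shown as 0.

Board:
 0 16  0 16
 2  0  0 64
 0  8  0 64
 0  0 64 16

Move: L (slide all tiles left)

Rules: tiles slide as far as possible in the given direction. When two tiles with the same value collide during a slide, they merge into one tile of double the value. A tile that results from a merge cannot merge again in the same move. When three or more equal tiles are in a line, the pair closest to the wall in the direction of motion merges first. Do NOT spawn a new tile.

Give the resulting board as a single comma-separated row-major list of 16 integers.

Answer: 32, 0, 0, 0, 2, 64, 0, 0, 8, 64, 0, 0, 64, 16, 0, 0

Derivation:
Slide left:
row 0: [0, 16, 0, 16] -> [32, 0, 0, 0]
row 1: [2, 0, 0, 64] -> [2, 64, 0, 0]
row 2: [0, 8, 0, 64] -> [8, 64, 0, 0]
row 3: [0, 0, 64, 16] -> [64, 16, 0, 0]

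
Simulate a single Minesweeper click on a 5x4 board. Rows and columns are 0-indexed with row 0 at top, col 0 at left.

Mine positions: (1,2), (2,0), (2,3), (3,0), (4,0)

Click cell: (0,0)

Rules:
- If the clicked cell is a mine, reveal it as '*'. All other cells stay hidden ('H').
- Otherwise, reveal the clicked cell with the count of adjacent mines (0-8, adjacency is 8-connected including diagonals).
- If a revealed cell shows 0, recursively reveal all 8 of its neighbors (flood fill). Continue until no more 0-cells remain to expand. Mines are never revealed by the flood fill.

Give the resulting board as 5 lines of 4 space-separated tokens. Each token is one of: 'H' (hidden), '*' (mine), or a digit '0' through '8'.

0 1 H H
1 2 H H
H H H H
H H H H
H H H H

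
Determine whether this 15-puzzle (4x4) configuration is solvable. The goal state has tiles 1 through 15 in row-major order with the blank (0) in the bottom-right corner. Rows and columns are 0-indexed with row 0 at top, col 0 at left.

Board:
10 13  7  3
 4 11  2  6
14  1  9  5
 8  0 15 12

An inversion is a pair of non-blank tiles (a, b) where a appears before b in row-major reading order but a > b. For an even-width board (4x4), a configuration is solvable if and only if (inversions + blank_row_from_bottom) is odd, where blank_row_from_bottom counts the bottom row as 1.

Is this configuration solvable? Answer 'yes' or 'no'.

Answer: no

Derivation:
Inversions: 47
Blank is in row 3 (0-indexed from top), which is row 1 counting from the bottom (bottom = 1).
47 + 1 = 48, which is even, so the puzzle is not solvable.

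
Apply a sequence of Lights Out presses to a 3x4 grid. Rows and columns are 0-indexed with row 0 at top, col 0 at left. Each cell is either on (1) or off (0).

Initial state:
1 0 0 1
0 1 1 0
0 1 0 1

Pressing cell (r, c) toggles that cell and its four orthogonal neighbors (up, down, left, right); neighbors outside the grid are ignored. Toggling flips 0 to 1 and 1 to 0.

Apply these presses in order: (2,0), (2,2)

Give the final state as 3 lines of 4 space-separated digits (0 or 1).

Answer: 1 0 0 1
1 1 0 0
1 1 1 0

Derivation:
After press 1 at (2,0):
1 0 0 1
1 1 1 0
1 0 0 1

After press 2 at (2,2):
1 0 0 1
1 1 0 0
1 1 1 0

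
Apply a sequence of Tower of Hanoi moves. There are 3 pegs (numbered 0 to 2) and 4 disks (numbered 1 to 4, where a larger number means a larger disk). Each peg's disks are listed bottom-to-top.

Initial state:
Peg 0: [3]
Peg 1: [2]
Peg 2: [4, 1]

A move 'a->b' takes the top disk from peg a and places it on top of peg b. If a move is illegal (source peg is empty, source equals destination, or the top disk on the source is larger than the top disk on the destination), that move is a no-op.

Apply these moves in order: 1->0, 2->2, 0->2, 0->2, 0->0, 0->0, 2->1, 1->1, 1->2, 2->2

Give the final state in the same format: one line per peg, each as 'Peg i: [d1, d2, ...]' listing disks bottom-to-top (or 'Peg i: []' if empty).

Answer: Peg 0: [3, 2]
Peg 1: []
Peg 2: [4, 1]

Derivation:
After move 1 (1->0):
Peg 0: [3, 2]
Peg 1: []
Peg 2: [4, 1]

After move 2 (2->2):
Peg 0: [3, 2]
Peg 1: []
Peg 2: [4, 1]

After move 3 (0->2):
Peg 0: [3, 2]
Peg 1: []
Peg 2: [4, 1]

After move 4 (0->2):
Peg 0: [3, 2]
Peg 1: []
Peg 2: [4, 1]

After move 5 (0->0):
Peg 0: [3, 2]
Peg 1: []
Peg 2: [4, 1]

After move 6 (0->0):
Peg 0: [3, 2]
Peg 1: []
Peg 2: [4, 1]

After move 7 (2->1):
Peg 0: [3, 2]
Peg 1: [1]
Peg 2: [4]

After move 8 (1->1):
Peg 0: [3, 2]
Peg 1: [1]
Peg 2: [4]

After move 9 (1->2):
Peg 0: [3, 2]
Peg 1: []
Peg 2: [4, 1]

After move 10 (2->2):
Peg 0: [3, 2]
Peg 1: []
Peg 2: [4, 1]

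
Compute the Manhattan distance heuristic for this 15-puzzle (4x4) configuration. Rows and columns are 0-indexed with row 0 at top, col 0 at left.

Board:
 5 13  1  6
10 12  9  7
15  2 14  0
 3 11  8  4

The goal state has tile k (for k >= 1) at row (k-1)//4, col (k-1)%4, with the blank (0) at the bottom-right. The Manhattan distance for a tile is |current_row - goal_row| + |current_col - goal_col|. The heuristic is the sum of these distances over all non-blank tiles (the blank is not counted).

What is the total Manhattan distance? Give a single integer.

Answer: 39

Derivation:
Tile 5: (0,0)->(1,0) = 1
Tile 13: (0,1)->(3,0) = 4
Tile 1: (0,2)->(0,0) = 2
Tile 6: (0,3)->(1,1) = 3
Tile 10: (1,0)->(2,1) = 2
Tile 12: (1,1)->(2,3) = 3
Tile 9: (1,2)->(2,0) = 3
Tile 7: (1,3)->(1,2) = 1
Tile 15: (2,0)->(3,2) = 3
Tile 2: (2,1)->(0,1) = 2
Tile 14: (2,2)->(3,1) = 2
Tile 3: (3,0)->(0,2) = 5
Tile 11: (3,1)->(2,2) = 2
Tile 8: (3,2)->(1,3) = 3
Tile 4: (3,3)->(0,3) = 3
Sum: 1 + 4 + 2 + 3 + 2 + 3 + 3 + 1 + 3 + 2 + 2 + 5 + 2 + 3 + 3 = 39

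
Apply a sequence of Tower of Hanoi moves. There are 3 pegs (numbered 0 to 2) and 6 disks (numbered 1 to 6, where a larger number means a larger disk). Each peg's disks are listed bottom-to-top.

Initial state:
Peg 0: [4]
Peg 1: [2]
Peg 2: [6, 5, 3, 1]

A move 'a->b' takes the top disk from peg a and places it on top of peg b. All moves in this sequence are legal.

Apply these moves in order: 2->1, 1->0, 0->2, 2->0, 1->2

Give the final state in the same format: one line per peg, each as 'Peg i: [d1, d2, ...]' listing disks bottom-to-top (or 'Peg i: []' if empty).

After move 1 (2->1):
Peg 0: [4]
Peg 1: [2, 1]
Peg 2: [6, 5, 3]

After move 2 (1->0):
Peg 0: [4, 1]
Peg 1: [2]
Peg 2: [6, 5, 3]

After move 3 (0->2):
Peg 0: [4]
Peg 1: [2]
Peg 2: [6, 5, 3, 1]

After move 4 (2->0):
Peg 0: [4, 1]
Peg 1: [2]
Peg 2: [6, 5, 3]

After move 5 (1->2):
Peg 0: [4, 1]
Peg 1: []
Peg 2: [6, 5, 3, 2]

Answer: Peg 0: [4, 1]
Peg 1: []
Peg 2: [6, 5, 3, 2]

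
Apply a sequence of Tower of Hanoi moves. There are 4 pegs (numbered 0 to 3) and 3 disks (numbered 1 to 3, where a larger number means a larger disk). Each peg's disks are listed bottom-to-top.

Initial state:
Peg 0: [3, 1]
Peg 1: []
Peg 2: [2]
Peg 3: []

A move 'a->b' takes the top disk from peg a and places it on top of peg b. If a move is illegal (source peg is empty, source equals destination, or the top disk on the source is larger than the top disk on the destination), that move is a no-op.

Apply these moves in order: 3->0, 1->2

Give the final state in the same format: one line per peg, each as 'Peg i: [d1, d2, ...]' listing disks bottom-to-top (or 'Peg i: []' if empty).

After move 1 (3->0):
Peg 0: [3, 1]
Peg 1: []
Peg 2: [2]
Peg 3: []

After move 2 (1->2):
Peg 0: [3, 1]
Peg 1: []
Peg 2: [2]
Peg 3: []

Answer: Peg 0: [3, 1]
Peg 1: []
Peg 2: [2]
Peg 3: []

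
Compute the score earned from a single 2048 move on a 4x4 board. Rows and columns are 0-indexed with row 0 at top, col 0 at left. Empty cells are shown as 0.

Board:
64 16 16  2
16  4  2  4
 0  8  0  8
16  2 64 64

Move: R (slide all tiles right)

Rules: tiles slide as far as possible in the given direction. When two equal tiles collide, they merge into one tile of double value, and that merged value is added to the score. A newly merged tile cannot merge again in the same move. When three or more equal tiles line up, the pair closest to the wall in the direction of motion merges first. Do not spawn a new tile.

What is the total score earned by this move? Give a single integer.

Slide right:
row 0: [64, 16, 16, 2] -> [0, 64, 32, 2]  score +32 (running 32)
row 1: [16, 4, 2, 4] -> [16, 4, 2, 4]  score +0 (running 32)
row 2: [0, 8, 0, 8] -> [0, 0, 0, 16]  score +16 (running 48)
row 3: [16, 2, 64, 64] -> [0, 16, 2, 128]  score +128 (running 176)
Board after move:
  0  64  32   2
 16   4   2   4
  0   0   0  16
  0  16   2 128

Answer: 176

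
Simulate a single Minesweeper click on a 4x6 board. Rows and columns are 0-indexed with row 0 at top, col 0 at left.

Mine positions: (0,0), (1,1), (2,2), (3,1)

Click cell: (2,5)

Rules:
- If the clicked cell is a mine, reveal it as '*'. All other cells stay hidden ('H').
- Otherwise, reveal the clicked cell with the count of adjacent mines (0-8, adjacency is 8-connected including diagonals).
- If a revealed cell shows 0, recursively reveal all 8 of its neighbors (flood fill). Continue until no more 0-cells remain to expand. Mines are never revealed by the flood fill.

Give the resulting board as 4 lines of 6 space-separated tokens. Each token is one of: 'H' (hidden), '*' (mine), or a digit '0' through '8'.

H H 1 0 0 0
H H 2 1 0 0
H H H 1 0 0
H H H 1 0 0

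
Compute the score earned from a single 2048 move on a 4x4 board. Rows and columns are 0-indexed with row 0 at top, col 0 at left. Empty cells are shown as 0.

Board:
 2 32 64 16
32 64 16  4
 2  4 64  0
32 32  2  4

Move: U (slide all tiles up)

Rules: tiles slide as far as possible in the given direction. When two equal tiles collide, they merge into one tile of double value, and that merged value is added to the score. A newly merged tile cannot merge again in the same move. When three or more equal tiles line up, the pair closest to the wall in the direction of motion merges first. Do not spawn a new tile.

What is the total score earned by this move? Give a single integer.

Answer: 8

Derivation:
Slide up:
col 0: [2, 32, 2, 32] -> [2, 32, 2, 32]  score +0 (running 0)
col 1: [32, 64, 4, 32] -> [32, 64, 4, 32]  score +0 (running 0)
col 2: [64, 16, 64, 2] -> [64, 16, 64, 2]  score +0 (running 0)
col 3: [16, 4, 0, 4] -> [16, 8, 0, 0]  score +8 (running 8)
Board after move:
 2 32 64 16
32 64 16  8
 2  4 64  0
32 32  2  0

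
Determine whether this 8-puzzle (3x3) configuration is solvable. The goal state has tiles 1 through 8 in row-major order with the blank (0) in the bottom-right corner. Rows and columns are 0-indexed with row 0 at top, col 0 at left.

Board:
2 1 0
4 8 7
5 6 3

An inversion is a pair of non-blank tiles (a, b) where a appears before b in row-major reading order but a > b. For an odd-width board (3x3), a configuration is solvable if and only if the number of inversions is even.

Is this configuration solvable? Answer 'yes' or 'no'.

Answer: no

Derivation:
Inversions (pairs i<j in row-major order where tile[i] > tile[j] > 0): 11
11 is odd, so the puzzle is not solvable.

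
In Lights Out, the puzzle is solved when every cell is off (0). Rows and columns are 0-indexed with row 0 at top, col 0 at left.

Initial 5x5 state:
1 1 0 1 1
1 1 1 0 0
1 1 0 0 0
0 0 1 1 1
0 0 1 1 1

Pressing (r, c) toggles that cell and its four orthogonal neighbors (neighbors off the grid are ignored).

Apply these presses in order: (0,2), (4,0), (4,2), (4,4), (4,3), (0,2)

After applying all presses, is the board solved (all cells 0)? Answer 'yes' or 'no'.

Answer: no

Derivation:
After press 1 at (0,2):
1 0 1 0 1
1 1 0 0 0
1 1 0 0 0
0 0 1 1 1
0 0 1 1 1

After press 2 at (4,0):
1 0 1 0 1
1 1 0 0 0
1 1 0 0 0
1 0 1 1 1
1 1 1 1 1

After press 3 at (4,2):
1 0 1 0 1
1 1 0 0 0
1 1 0 0 0
1 0 0 1 1
1 0 0 0 1

After press 4 at (4,4):
1 0 1 0 1
1 1 0 0 0
1 1 0 0 0
1 0 0 1 0
1 0 0 1 0

After press 5 at (4,3):
1 0 1 0 1
1 1 0 0 0
1 1 0 0 0
1 0 0 0 0
1 0 1 0 1

After press 6 at (0,2):
1 1 0 1 1
1 1 1 0 0
1 1 0 0 0
1 0 0 0 0
1 0 1 0 1

Lights still on: 13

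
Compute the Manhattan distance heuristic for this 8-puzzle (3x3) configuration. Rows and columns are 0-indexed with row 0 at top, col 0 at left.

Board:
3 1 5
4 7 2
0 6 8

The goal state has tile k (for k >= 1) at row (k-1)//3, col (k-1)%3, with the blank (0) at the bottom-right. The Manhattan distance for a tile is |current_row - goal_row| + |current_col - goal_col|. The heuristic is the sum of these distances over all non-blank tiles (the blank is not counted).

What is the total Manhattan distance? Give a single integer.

Answer: 12

Derivation:
Tile 3: at (0,0), goal (0,2), distance |0-0|+|0-2| = 2
Tile 1: at (0,1), goal (0,0), distance |0-0|+|1-0| = 1
Tile 5: at (0,2), goal (1,1), distance |0-1|+|2-1| = 2
Tile 4: at (1,0), goal (1,0), distance |1-1|+|0-0| = 0
Tile 7: at (1,1), goal (2,0), distance |1-2|+|1-0| = 2
Tile 2: at (1,2), goal (0,1), distance |1-0|+|2-1| = 2
Tile 6: at (2,1), goal (1,2), distance |2-1|+|1-2| = 2
Tile 8: at (2,2), goal (2,1), distance |2-2|+|2-1| = 1
Sum: 2 + 1 + 2 + 0 + 2 + 2 + 2 + 1 = 12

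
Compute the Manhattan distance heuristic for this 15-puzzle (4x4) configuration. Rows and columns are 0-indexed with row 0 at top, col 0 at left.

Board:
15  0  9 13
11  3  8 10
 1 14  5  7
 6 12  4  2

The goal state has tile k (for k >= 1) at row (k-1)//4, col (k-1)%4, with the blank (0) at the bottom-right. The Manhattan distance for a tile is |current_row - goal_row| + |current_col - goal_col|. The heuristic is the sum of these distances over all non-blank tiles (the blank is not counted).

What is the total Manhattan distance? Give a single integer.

Answer: 47

Derivation:
Tile 15: at (0,0), goal (3,2), distance |0-3|+|0-2| = 5
Tile 9: at (0,2), goal (2,0), distance |0-2|+|2-0| = 4
Tile 13: at (0,3), goal (3,0), distance |0-3|+|3-0| = 6
Tile 11: at (1,0), goal (2,2), distance |1-2|+|0-2| = 3
Tile 3: at (1,1), goal (0,2), distance |1-0|+|1-2| = 2
Tile 8: at (1,2), goal (1,3), distance |1-1|+|2-3| = 1
Tile 10: at (1,3), goal (2,1), distance |1-2|+|3-1| = 3
Tile 1: at (2,0), goal (0,0), distance |2-0|+|0-0| = 2
Tile 14: at (2,1), goal (3,1), distance |2-3|+|1-1| = 1
Tile 5: at (2,2), goal (1,0), distance |2-1|+|2-0| = 3
Tile 7: at (2,3), goal (1,2), distance |2-1|+|3-2| = 2
Tile 6: at (3,0), goal (1,1), distance |3-1|+|0-1| = 3
Tile 12: at (3,1), goal (2,3), distance |3-2|+|1-3| = 3
Tile 4: at (3,2), goal (0,3), distance |3-0|+|2-3| = 4
Tile 2: at (3,3), goal (0,1), distance |3-0|+|3-1| = 5
Sum: 5 + 4 + 6 + 3 + 2 + 1 + 3 + 2 + 1 + 3 + 2 + 3 + 3 + 4 + 5 = 47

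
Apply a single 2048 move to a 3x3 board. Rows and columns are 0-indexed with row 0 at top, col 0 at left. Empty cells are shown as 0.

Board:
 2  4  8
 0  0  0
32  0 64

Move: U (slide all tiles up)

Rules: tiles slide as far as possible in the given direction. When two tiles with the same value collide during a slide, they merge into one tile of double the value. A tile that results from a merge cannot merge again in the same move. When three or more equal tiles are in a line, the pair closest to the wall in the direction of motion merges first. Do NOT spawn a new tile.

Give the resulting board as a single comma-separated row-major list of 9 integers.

Slide up:
col 0: [2, 0, 32] -> [2, 32, 0]
col 1: [4, 0, 0] -> [4, 0, 0]
col 2: [8, 0, 64] -> [8, 64, 0]

Answer: 2, 4, 8, 32, 0, 64, 0, 0, 0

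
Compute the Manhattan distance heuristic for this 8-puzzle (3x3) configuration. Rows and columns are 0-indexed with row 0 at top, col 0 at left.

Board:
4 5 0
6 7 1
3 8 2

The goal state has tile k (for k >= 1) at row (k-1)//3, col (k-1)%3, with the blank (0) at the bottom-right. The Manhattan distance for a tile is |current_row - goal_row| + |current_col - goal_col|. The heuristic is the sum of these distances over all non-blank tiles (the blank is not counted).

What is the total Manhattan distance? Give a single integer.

Answer: 16

Derivation:
Tile 4: (0,0)->(1,0) = 1
Tile 5: (0,1)->(1,1) = 1
Tile 6: (1,0)->(1,2) = 2
Tile 7: (1,1)->(2,0) = 2
Tile 1: (1,2)->(0,0) = 3
Tile 3: (2,0)->(0,2) = 4
Tile 8: (2,1)->(2,1) = 0
Tile 2: (2,2)->(0,1) = 3
Sum: 1 + 1 + 2 + 2 + 3 + 4 + 0 + 3 = 16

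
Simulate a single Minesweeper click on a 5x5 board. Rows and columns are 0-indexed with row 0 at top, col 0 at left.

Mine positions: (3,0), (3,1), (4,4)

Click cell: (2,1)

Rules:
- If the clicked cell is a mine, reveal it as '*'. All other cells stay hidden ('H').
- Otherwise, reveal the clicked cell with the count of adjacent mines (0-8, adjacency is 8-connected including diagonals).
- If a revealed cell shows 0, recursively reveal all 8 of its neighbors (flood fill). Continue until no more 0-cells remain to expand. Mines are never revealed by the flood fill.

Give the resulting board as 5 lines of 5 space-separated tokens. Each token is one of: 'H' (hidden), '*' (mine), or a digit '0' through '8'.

H H H H H
H H H H H
H 2 H H H
H H H H H
H H H H H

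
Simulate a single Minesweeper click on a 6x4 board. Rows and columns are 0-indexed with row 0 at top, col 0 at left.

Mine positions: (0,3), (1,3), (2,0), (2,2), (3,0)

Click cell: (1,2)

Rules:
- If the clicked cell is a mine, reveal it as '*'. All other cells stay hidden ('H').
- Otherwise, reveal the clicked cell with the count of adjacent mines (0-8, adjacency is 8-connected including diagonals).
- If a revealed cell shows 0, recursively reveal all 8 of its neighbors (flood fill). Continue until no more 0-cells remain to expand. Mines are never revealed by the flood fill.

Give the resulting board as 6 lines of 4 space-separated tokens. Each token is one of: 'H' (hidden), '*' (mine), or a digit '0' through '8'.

H H H H
H H 3 H
H H H H
H H H H
H H H H
H H H H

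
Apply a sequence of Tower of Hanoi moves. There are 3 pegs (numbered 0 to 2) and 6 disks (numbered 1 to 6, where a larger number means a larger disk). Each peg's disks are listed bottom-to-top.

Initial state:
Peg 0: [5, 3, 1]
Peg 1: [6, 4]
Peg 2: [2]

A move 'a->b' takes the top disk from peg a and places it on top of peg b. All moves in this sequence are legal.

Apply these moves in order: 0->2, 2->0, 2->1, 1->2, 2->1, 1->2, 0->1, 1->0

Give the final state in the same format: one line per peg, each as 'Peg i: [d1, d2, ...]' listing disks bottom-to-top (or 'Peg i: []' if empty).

After move 1 (0->2):
Peg 0: [5, 3]
Peg 1: [6, 4]
Peg 2: [2, 1]

After move 2 (2->0):
Peg 0: [5, 3, 1]
Peg 1: [6, 4]
Peg 2: [2]

After move 3 (2->1):
Peg 0: [5, 3, 1]
Peg 1: [6, 4, 2]
Peg 2: []

After move 4 (1->2):
Peg 0: [5, 3, 1]
Peg 1: [6, 4]
Peg 2: [2]

After move 5 (2->1):
Peg 0: [5, 3, 1]
Peg 1: [6, 4, 2]
Peg 2: []

After move 6 (1->2):
Peg 0: [5, 3, 1]
Peg 1: [6, 4]
Peg 2: [2]

After move 7 (0->1):
Peg 0: [5, 3]
Peg 1: [6, 4, 1]
Peg 2: [2]

After move 8 (1->0):
Peg 0: [5, 3, 1]
Peg 1: [6, 4]
Peg 2: [2]

Answer: Peg 0: [5, 3, 1]
Peg 1: [6, 4]
Peg 2: [2]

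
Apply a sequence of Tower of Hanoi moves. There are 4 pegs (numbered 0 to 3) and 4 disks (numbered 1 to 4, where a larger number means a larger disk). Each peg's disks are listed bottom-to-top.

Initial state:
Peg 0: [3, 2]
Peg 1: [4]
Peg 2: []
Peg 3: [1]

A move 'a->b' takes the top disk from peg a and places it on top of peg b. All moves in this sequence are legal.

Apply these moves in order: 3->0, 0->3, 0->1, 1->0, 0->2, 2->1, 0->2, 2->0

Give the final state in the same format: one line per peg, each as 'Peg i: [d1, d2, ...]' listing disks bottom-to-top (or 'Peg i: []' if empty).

After move 1 (3->0):
Peg 0: [3, 2, 1]
Peg 1: [4]
Peg 2: []
Peg 3: []

After move 2 (0->3):
Peg 0: [3, 2]
Peg 1: [4]
Peg 2: []
Peg 3: [1]

After move 3 (0->1):
Peg 0: [3]
Peg 1: [4, 2]
Peg 2: []
Peg 3: [1]

After move 4 (1->0):
Peg 0: [3, 2]
Peg 1: [4]
Peg 2: []
Peg 3: [1]

After move 5 (0->2):
Peg 0: [3]
Peg 1: [4]
Peg 2: [2]
Peg 3: [1]

After move 6 (2->1):
Peg 0: [3]
Peg 1: [4, 2]
Peg 2: []
Peg 3: [1]

After move 7 (0->2):
Peg 0: []
Peg 1: [4, 2]
Peg 2: [3]
Peg 3: [1]

After move 8 (2->0):
Peg 0: [3]
Peg 1: [4, 2]
Peg 2: []
Peg 3: [1]

Answer: Peg 0: [3]
Peg 1: [4, 2]
Peg 2: []
Peg 3: [1]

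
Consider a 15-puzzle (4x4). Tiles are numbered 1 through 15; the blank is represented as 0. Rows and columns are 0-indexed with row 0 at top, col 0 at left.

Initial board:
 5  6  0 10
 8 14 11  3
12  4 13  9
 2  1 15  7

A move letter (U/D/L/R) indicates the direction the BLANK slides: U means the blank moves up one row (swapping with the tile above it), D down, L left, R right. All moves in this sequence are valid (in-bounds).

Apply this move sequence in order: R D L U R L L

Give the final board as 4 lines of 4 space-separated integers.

After move 1 (R):
 5  6 10  0
 8 14 11  3
12  4 13  9
 2  1 15  7

After move 2 (D):
 5  6 10  3
 8 14 11  0
12  4 13  9
 2  1 15  7

After move 3 (L):
 5  6 10  3
 8 14  0 11
12  4 13  9
 2  1 15  7

After move 4 (U):
 5  6  0  3
 8 14 10 11
12  4 13  9
 2  1 15  7

After move 5 (R):
 5  6  3  0
 8 14 10 11
12  4 13  9
 2  1 15  7

After move 6 (L):
 5  6  0  3
 8 14 10 11
12  4 13  9
 2  1 15  7

After move 7 (L):
 5  0  6  3
 8 14 10 11
12  4 13  9
 2  1 15  7

Answer:  5  0  6  3
 8 14 10 11
12  4 13  9
 2  1 15  7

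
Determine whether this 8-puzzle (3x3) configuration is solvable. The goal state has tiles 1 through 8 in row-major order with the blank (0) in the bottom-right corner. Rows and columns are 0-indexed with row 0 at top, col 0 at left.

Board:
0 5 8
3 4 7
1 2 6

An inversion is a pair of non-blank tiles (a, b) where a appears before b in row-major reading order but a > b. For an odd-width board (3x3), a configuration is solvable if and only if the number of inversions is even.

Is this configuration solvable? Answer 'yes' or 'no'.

Answer: no

Derivation:
Inversions (pairs i<j in row-major order where tile[i] > tile[j] > 0): 17
17 is odd, so the puzzle is not solvable.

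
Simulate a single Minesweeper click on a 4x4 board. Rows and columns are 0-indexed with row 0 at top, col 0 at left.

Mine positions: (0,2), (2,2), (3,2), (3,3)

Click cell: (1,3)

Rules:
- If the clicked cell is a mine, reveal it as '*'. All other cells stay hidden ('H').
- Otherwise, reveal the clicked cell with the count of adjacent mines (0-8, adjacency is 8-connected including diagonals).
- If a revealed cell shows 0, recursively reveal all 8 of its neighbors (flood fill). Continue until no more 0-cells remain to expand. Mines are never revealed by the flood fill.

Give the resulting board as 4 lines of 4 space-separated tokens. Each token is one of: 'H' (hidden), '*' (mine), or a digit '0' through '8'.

H H H H
H H H 2
H H H H
H H H H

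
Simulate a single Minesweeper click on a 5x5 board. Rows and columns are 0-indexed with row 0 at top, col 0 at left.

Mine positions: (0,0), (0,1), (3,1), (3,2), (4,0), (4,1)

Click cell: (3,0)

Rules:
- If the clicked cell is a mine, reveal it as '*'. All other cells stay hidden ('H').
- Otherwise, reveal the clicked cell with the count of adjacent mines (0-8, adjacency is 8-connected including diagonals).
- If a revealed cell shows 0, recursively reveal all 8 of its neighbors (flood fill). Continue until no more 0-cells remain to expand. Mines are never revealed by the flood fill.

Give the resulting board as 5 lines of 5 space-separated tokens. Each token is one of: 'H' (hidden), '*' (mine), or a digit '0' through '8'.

H H H H H
H H H H H
H H H H H
3 H H H H
H H H H H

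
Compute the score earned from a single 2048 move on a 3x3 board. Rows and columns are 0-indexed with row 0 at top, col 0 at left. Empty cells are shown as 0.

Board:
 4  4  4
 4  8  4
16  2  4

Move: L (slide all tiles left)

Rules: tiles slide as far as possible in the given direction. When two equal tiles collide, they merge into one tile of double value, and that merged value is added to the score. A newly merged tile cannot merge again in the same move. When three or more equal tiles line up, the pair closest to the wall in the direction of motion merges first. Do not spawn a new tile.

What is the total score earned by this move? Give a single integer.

Answer: 8

Derivation:
Slide left:
row 0: [4, 4, 4] -> [8, 4, 0]  score +8 (running 8)
row 1: [4, 8, 4] -> [4, 8, 4]  score +0 (running 8)
row 2: [16, 2, 4] -> [16, 2, 4]  score +0 (running 8)
Board after move:
 8  4  0
 4  8  4
16  2  4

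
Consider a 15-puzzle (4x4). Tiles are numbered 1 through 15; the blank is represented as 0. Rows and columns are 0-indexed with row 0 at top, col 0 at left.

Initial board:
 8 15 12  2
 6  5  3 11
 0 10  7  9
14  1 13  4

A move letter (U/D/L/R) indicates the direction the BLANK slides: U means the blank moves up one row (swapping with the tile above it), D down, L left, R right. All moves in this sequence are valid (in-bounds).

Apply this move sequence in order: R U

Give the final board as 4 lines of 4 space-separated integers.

After move 1 (R):
 8 15 12  2
 6  5  3 11
10  0  7  9
14  1 13  4

After move 2 (U):
 8 15 12  2
 6  0  3 11
10  5  7  9
14  1 13  4

Answer:  8 15 12  2
 6  0  3 11
10  5  7  9
14  1 13  4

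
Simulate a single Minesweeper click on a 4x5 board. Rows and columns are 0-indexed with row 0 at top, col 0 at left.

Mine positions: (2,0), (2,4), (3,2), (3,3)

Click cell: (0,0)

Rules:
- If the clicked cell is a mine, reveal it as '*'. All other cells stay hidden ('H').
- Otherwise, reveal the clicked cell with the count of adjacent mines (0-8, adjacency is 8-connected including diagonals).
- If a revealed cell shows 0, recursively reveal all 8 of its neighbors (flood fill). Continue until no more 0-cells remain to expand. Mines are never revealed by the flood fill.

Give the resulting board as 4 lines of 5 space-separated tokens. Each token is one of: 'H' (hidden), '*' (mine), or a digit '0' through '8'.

0 0 0 0 0
1 1 0 1 1
H 2 2 3 H
H H H H H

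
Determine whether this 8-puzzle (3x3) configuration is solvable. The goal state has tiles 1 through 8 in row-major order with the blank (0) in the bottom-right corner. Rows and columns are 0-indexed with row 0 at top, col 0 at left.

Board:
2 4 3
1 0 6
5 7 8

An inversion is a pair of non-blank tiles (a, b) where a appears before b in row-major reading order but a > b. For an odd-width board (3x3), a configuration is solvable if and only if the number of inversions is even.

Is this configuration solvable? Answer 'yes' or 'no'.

Inversions (pairs i<j in row-major order where tile[i] > tile[j] > 0): 5
5 is odd, so the puzzle is not solvable.

Answer: no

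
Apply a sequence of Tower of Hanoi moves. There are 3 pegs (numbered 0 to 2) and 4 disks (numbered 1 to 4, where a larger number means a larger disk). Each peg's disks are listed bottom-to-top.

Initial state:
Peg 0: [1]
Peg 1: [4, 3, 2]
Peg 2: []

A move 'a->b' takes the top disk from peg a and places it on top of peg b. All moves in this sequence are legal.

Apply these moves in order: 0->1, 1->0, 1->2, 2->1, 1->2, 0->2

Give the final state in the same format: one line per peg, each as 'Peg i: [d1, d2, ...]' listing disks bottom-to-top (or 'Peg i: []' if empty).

After move 1 (0->1):
Peg 0: []
Peg 1: [4, 3, 2, 1]
Peg 2: []

After move 2 (1->0):
Peg 0: [1]
Peg 1: [4, 3, 2]
Peg 2: []

After move 3 (1->2):
Peg 0: [1]
Peg 1: [4, 3]
Peg 2: [2]

After move 4 (2->1):
Peg 0: [1]
Peg 1: [4, 3, 2]
Peg 2: []

After move 5 (1->2):
Peg 0: [1]
Peg 1: [4, 3]
Peg 2: [2]

After move 6 (0->2):
Peg 0: []
Peg 1: [4, 3]
Peg 2: [2, 1]

Answer: Peg 0: []
Peg 1: [4, 3]
Peg 2: [2, 1]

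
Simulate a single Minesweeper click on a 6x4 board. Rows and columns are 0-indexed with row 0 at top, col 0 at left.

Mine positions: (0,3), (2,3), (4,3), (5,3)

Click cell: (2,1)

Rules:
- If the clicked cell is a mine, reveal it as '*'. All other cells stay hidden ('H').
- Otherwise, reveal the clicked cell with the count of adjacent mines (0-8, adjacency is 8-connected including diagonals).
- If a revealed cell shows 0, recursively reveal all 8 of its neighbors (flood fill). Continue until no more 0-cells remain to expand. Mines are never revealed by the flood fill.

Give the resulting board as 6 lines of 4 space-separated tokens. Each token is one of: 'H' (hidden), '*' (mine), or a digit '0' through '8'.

0 0 1 H
0 0 2 H
0 0 1 H
0 0 2 H
0 0 2 H
0 0 2 H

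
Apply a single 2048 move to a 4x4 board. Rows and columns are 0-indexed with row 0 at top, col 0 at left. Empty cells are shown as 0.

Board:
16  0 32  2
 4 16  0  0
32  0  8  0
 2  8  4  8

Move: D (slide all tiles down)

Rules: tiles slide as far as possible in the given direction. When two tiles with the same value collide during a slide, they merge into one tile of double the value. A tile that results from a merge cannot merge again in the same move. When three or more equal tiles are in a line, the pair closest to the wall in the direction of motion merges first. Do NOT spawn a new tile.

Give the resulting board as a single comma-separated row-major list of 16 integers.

Slide down:
col 0: [16, 4, 32, 2] -> [16, 4, 32, 2]
col 1: [0, 16, 0, 8] -> [0, 0, 16, 8]
col 2: [32, 0, 8, 4] -> [0, 32, 8, 4]
col 3: [2, 0, 0, 8] -> [0, 0, 2, 8]

Answer: 16, 0, 0, 0, 4, 0, 32, 0, 32, 16, 8, 2, 2, 8, 4, 8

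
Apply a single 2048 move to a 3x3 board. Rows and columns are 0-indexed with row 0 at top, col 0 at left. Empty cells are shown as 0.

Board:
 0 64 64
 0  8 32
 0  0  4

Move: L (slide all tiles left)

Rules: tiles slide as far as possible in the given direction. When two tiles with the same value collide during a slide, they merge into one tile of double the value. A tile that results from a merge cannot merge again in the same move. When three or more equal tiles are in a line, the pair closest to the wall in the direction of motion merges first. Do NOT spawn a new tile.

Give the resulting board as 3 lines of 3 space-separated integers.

Slide left:
row 0: [0, 64, 64] -> [128, 0, 0]
row 1: [0, 8, 32] -> [8, 32, 0]
row 2: [0, 0, 4] -> [4, 0, 0]

Answer: 128   0   0
  8  32   0
  4   0   0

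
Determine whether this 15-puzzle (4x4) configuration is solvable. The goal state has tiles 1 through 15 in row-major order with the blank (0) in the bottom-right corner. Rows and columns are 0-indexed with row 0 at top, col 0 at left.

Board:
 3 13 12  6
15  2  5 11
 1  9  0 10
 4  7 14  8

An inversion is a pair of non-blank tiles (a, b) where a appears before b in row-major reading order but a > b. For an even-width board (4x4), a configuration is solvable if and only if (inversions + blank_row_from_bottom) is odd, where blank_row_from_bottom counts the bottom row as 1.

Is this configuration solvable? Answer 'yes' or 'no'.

Inversions: 53
Blank is in row 2 (0-indexed from top), which is row 2 counting from the bottom (bottom = 1).
53 + 2 = 55, which is odd, so the puzzle is solvable.

Answer: yes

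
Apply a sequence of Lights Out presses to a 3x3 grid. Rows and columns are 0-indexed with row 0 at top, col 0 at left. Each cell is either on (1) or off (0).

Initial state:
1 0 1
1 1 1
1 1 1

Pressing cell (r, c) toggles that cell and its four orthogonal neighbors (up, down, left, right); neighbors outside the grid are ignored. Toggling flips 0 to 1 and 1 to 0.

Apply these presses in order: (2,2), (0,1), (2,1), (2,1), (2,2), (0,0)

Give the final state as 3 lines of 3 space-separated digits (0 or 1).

After press 1 at (2,2):
1 0 1
1 1 0
1 0 0

After press 2 at (0,1):
0 1 0
1 0 0
1 0 0

After press 3 at (2,1):
0 1 0
1 1 0
0 1 1

After press 4 at (2,1):
0 1 0
1 0 0
1 0 0

After press 5 at (2,2):
0 1 0
1 0 1
1 1 1

After press 6 at (0,0):
1 0 0
0 0 1
1 1 1

Answer: 1 0 0
0 0 1
1 1 1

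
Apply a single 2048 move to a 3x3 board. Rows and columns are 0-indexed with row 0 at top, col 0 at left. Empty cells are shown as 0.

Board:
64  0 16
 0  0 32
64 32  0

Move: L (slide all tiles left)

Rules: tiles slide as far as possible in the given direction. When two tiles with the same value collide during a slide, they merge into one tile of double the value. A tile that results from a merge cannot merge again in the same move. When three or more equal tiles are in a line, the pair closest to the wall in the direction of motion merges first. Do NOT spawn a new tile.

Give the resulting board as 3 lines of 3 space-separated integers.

Slide left:
row 0: [64, 0, 16] -> [64, 16, 0]
row 1: [0, 0, 32] -> [32, 0, 0]
row 2: [64, 32, 0] -> [64, 32, 0]

Answer: 64 16  0
32  0  0
64 32  0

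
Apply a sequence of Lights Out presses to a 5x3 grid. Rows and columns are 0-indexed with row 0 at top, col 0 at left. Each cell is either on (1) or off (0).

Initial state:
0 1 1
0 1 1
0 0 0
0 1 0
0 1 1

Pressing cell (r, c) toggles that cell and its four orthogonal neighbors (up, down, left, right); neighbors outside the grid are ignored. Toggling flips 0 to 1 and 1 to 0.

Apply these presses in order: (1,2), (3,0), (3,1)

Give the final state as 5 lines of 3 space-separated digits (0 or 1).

After press 1 at (1,2):
0 1 0
0 0 0
0 0 1
0 1 0
0 1 1

After press 2 at (3,0):
0 1 0
0 0 0
1 0 1
1 0 0
1 1 1

After press 3 at (3,1):
0 1 0
0 0 0
1 1 1
0 1 1
1 0 1

Answer: 0 1 0
0 0 0
1 1 1
0 1 1
1 0 1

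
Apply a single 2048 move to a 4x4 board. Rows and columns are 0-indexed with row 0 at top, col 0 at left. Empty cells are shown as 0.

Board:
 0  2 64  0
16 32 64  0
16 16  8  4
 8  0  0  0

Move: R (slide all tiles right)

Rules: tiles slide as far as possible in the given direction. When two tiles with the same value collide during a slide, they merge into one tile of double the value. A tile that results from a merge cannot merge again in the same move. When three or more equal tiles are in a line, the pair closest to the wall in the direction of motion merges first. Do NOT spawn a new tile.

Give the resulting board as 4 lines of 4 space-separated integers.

Slide right:
row 0: [0, 2, 64, 0] -> [0, 0, 2, 64]
row 1: [16, 32, 64, 0] -> [0, 16, 32, 64]
row 2: [16, 16, 8, 4] -> [0, 32, 8, 4]
row 3: [8, 0, 0, 0] -> [0, 0, 0, 8]

Answer:  0  0  2 64
 0 16 32 64
 0 32  8  4
 0  0  0  8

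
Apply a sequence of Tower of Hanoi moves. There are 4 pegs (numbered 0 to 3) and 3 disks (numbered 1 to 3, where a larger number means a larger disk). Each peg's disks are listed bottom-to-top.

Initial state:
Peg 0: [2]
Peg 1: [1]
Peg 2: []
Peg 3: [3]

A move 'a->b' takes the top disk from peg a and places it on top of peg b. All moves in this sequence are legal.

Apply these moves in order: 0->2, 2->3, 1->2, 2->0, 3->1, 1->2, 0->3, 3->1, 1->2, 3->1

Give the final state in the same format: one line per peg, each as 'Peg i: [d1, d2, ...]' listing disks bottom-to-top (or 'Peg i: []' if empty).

After move 1 (0->2):
Peg 0: []
Peg 1: [1]
Peg 2: [2]
Peg 3: [3]

After move 2 (2->3):
Peg 0: []
Peg 1: [1]
Peg 2: []
Peg 3: [3, 2]

After move 3 (1->2):
Peg 0: []
Peg 1: []
Peg 2: [1]
Peg 3: [3, 2]

After move 4 (2->0):
Peg 0: [1]
Peg 1: []
Peg 2: []
Peg 3: [3, 2]

After move 5 (3->1):
Peg 0: [1]
Peg 1: [2]
Peg 2: []
Peg 3: [3]

After move 6 (1->2):
Peg 0: [1]
Peg 1: []
Peg 2: [2]
Peg 3: [3]

After move 7 (0->3):
Peg 0: []
Peg 1: []
Peg 2: [2]
Peg 3: [3, 1]

After move 8 (3->1):
Peg 0: []
Peg 1: [1]
Peg 2: [2]
Peg 3: [3]

After move 9 (1->2):
Peg 0: []
Peg 1: []
Peg 2: [2, 1]
Peg 3: [3]

After move 10 (3->1):
Peg 0: []
Peg 1: [3]
Peg 2: [2, 1]
Peg 3: []

Answer: Peg 0: []
Peg 1: [3]
Peg 2: [2, 1]
Peg 3: []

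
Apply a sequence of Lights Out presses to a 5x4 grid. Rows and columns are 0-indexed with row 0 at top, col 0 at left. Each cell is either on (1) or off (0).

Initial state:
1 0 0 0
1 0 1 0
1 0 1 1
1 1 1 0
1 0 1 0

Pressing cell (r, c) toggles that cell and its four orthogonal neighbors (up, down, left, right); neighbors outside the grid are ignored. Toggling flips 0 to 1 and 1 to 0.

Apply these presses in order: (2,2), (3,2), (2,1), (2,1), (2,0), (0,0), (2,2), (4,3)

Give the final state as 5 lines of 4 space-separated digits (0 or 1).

Answer: 0 1 0 0
1 0 1 0
0 1 0 1
0 0 0 0
1 0 1 1

Derivation:
After press 1 at (2,2):
1 0 0 0
1 0 0 0
1 1 0 0
1 1 0 0
1 0 1 0

After press 2 at (3,2):
1 0 0 0
1 0 0 0
1 1 1 0
1 0 1 1
1 0 0 0

After press 3 at (2,1):
1 0 0 0
1 1 0 0
0 0 0 0
1 1 1 1
1 0 0 0

After press 4 at (2,1):
1 0 0 0
1 0 0 0
1 1 1 0
1 0 1 1
1 0 0 0

After press 5 at (2,0):
1 0 0 0
0 0 0 0
0 0 1 0
0 0 1 1
1 0 0 0

After press 6 at (0,0):
0 1 0 0
1 0 0 0
0 0 1 0
0 0 1 1
1 0 0 0

After press 7 at (2,2):
0 1 0 0
1 0 1 0
0 1 0 1
0 0 0 1
1 0 0 0

After press 8 at (4,3):
0 1 0 0
1 0 1 0
0 1 0 1
0 0 0 0
1 0 1 1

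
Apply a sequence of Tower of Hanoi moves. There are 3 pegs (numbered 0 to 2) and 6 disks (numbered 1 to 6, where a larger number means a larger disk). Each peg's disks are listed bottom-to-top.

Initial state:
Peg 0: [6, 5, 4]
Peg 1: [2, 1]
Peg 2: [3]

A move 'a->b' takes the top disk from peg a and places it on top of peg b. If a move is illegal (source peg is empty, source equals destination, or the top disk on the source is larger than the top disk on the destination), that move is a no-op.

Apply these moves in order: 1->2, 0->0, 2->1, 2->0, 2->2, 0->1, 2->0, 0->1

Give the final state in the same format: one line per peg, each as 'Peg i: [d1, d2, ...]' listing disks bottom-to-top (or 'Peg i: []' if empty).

After move 1 (1->2):
Peg 0: [6, 5, 4]
Peg 1: [2]
Peg 2: [3, 1]

After move 2 (0->0):
Peg 0: [6, 5, 4]
Peg 1: [2]
Peg 2: [3, 1]

After move 3 (2->1):
Peg 0: [6, 5, 4]
Peg 1: [2, 1]
Peg 2: [3]

After move 4 (2->0):
Peg 0: [6, 5, 4, 3]
Peg 1: [2, 1]
Peg 2: []

After move 5 (2->2):
Peg 0: [6, 5, 4, 3]
Peg 1: [2, 1]
Peg 2: []

After move 6 (0->1):
Peg 0: [6, 5, 4, 3]
Peg 1: [2, 1]
Peg 2: []

After move 7 (2->0):
Peg 0: [6, 5, 4, 3]
Peg 1: [2, 1]
Peg 2: []

After move 8 (0->1):
Peg 0: [6, 5, 4, 3]
Peg 1: [2, 1]
Peg 2: []

Answer: Peg 0: [6, 5, 4, 3]
Peg 1: [2, 1]
Peg 2: []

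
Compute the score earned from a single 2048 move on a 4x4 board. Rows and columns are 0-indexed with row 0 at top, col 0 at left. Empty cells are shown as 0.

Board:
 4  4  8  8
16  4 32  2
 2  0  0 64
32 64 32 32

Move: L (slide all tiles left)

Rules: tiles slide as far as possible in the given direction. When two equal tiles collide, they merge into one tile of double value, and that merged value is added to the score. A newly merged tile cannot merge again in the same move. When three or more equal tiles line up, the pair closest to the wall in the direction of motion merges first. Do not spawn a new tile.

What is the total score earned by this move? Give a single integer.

Answer: 88

Derivation:
Slide left:
row 0: [4, 4, 8, 8] -> [8, 16, 0, 0]  score +24 (running 24)
row 1: [16, 4, 32, 2] -> [16, 4, 32, 2]  score +0 (running 24)
row 2: [2, 0, 0, 64] -> [2, 64, 0, 0]  score +0 (running 24)
row 3: [32, 64, 32, 32] -> [32, 64, 64, 0]  score +64 (running 88)
Board after move:
 8 16  0  0
16  4 32  2
 2 64  0  0
32 64 64  0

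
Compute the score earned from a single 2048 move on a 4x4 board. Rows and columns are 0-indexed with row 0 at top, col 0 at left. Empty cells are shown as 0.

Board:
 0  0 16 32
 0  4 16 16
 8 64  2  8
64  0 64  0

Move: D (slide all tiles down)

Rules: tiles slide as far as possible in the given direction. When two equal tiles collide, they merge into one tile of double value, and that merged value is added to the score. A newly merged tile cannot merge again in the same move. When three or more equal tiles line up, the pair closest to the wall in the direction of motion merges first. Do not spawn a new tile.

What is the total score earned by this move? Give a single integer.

Slide down:
col 0: [0, 0, 8, 64] -> [0, 0, 8, 64]  score +0 (running 0)
col 1: [0, 4, 64, 0] -> [0, 0, 4, 64]  score +0 (running 0)
col 2: [16, 16, 2, 64] -> [0, 32, 2, 64]  score +32 (running 32)
col 3: [32, 16, 8, 0] -> [0, 32, 16, 8]  score +0 (running 32)
Board after move:
 0  0  0  0
 0  0 32 32
 8  4  2 16
64 64 64  8

Answer: 32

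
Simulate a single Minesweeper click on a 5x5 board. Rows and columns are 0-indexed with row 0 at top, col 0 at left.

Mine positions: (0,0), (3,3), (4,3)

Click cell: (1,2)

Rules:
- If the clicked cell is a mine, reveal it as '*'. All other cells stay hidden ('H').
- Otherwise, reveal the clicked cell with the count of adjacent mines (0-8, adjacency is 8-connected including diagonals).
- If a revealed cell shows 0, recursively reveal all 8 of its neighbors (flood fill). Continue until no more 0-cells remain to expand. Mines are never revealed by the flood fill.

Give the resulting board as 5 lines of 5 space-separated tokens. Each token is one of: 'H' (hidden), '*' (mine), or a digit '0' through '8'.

H 1 0 0 0
1 1 0 0 0
0 0 1 1 1
0 0 2 H H
0 0 2 H H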